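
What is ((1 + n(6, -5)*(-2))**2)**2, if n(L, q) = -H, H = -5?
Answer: 6561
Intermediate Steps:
n(L, q) = 5 (n(L, q) = -1*(-5) = 5)
((1 + n(6, -5)*(-2))**2)**2 = ((1 + 5*(-2))**2)**2 = ((1 - 10)**2)**2 = ((-9)**2)**2 = 81**2 = 6561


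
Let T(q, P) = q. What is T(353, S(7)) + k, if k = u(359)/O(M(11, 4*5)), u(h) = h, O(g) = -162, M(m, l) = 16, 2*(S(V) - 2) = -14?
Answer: 56827/162 ≈ 350.78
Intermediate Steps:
S(V) = -5 (S(V) = 2 + (½)*(-14) = 2 - 7 = -5)
k = -359/162 (k = 359/(-162) = 359*(-1/162) = -359/162 ≈ -2.2160)
T(353, S(7)) + k = 353 - 359/162 = 56827/162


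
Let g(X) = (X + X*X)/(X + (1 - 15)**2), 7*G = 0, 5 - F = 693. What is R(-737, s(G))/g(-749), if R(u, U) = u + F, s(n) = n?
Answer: 112575/80036 ≈ 1.4066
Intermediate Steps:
F = -688 (F = 5 - 1*693 = 5 - 693 = -688)
G = 0 (G = (1/7)*0 = 0)
R(u, U) = -688 + u (R(u, U) = u - 688 = -688 + u)
g(X) = (X + X**2)/(196 + X) (g(X) = (X + X**2)/(X + (-14)**2) = (X + X**2)/(X + 196) = (X + X**2)/(196 + X))
R(-737, s(G))/g(-749) = (-688 - 737)/((-749*(1 - 749)/(196 - 749))) = -1425/((-749*(-748)/(-553))) = -1425/((-749*(-1/553)*(-748))) = -1425/(-80036/79) = -1425*(-79/80036) = 112575/80036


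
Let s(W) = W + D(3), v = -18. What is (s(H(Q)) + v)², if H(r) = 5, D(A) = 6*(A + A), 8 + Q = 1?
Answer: 529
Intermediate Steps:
Q = -7 (Q = -8 + 1 = -7)
D(A) = 12*A (D(A) = 6*(2*A) = 12*A)
s(W) = 36 + W (s(W) = W + 12*3 = W + 36 = 36 + W)
(s(H(Q)) + v)² = ((36 + 5) - 18)² = (41 - 18)² = 23² = 529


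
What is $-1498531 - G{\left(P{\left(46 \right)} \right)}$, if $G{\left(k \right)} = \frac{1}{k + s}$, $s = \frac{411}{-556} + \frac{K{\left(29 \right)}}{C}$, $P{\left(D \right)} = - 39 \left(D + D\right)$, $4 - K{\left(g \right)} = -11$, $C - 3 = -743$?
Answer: $- \frac{27658371676547}{18456990} \approx -1.4985 \cdot 10^{6}$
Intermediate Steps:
$C = -740$ ($C = 3 - 743 = -740$)
$K{\left(g \right)} = 15$ ($K{\left(g \right)} = 4 - -11 = 4 + 11 = 15$)
$P{\left(D \right)} = - 78 D$ ($P{\left(D \right)} = - 39 \cdot 2 D = - 78 D$)
$s = - \frac{3906}{5143}$ ($s = \frac{411}{-556} + \frac{15}{-740} = 411 \left(- \frac{1}{556}\right) + 15 \left(- \frac{1}{740}\right) = - \frac{411}{556} - \frac{3}{148} = - \frac{3906}{5143} \approx -0.75948$)
$G{\left(k \right)} = \frac{1}{- \frac{3906}{5143} + k}$ ($G{\left(k \right)} = \frac{1}{k - \frac{3906}{5143}} = \frac{1}{- \frac{3906}{5143} + k}$)
$-1498531 - G{\left(P{\left(46 \right)} \right)} = -1498531 - \frac{5143}{-3906 + 5143 \left(\left(-78\right) 46\right)} = -1498531 - \frac{5143}{-3906 + 5143 \left(-3588\right)} = -1498531 - \frac{5143}{-3906 - 18453084} = -1498531 - \frac{5143}{-18456990} = -1498531 - 5143 \left(- \frac{1}{18456990}\right) = -1498531 - - \frac{5143}{18456990} = -1498531 + \frac{5143}{18456990} = - \frac{27658371676547}{18456990}$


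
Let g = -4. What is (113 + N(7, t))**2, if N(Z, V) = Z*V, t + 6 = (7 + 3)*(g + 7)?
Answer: 78961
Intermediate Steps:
t = 24 (t = -6 + (7 + 3)*(-4 + 7) = -6 + 10*3 = -6 + 30 = 24)
N(Z, V) = V*Z
(113 + N(7, t))**2 = (113 + 24*7)**2 = (113 + 168)**2 = 281**2 = 78961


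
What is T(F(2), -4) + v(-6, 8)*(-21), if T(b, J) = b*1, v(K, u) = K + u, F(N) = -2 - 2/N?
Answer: -45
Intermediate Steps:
T(b, J) = b
T(F(2), -4) + v(-6, 8)*(-21) = (-2 - 2/2) + (-6 + 8)*(-21) = (-2 - 2*½) + 2*(-21) = (-2 - 1) - 42 = -3 - 42 = -45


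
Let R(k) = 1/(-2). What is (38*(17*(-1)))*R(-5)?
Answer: 323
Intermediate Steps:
R(k) = -1/2
(38*(17*(-1)))*R(-5) = (38*(17*(-1)))*(-1/2) = (38*(-17))*(-1/2) = -646*(-1/2) = 323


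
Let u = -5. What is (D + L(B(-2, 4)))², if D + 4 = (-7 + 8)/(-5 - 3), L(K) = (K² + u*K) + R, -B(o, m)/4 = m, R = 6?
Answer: 7306209/64 ≈ 1.1416e+5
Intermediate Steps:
B(o, m) = -4*m
L(K) = 6 + K² - 5*K (L(K) = (K² - 5*K) + 6 = 6 + K² - 5*K)
D = -33/8 (D = -4 + (-7 + 8)/(-5 - 3) = -4 + 1/(-8) = -4 + 1*(-⅛) = -4 - ⅛ = -33/8 ≈ -4.1250)
(D + L(B(-2, 4)))² = (-33/8 + (6 + (-4*4)² - (-20)*4))² = (-33/8 + (6 + (-16)² - 5*(-16)))² = (-33/8 + (6 + 256 + 80))² = (-33/8 + 342)² = (2703/8)² = 7306209/64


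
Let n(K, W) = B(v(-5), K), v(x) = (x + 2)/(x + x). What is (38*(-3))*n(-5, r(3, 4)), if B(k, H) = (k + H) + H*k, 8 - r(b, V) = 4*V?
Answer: 3534/5 ≈ 706.80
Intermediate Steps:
r(b, V) = 8 - 4*V
v(x) = (2 + x)/(2*x) (v(x) = (2 + x)/((2*x)) = (2 + x)*(1/(2*x)) = (2 + x)/(2*x))
B(k, H) = H + k + H*k (B(k, H) = (H + k) + H*k = H + k + H*k)
n(K, W) = 3/10 + 13*K/10 (n(K, W) = K + (½)*(2 - 5)/(-5) + K*((½)*(2 - 5)/(-5)) = K + (½)*(-⅕)*(-3) + K*((½)*(-⅕)*(-3)) = K + 3/10 + K*(3/10) = K + 3/10 + 3*K/10 = 3/10 + 13*K/10)
(38*(-3))*n(-5, r(3, 4)) = (38*(-3))*(3/10 + (13/10)*(-5)) = -114*(3/10 - 13/2) = -114*(-31/5) = 3534/5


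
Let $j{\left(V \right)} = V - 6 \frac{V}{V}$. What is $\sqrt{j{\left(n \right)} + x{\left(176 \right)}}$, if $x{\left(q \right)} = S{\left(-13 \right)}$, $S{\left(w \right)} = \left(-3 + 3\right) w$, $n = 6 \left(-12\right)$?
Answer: $i \sqrt{78} \approx 8.8318 i$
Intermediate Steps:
$n = -72$
$j{\left(V \right)} = -6 + V$ ($j{\left(V \right)} = V - 6 = -6 + V$)
$S{\left(w \right)} = 0$ ($S{\left(w \right)} = 0 w = 0$)
$x{\left(q \right)} = 0$
$\sqrt{j{\left(n \right)} + x{\left(176 \right)}} = \sqrt{\left(-6 - 72\right) + 0} = \sqrt{-78 + 0} = \sqrt{-78} = i \sqrt{78}$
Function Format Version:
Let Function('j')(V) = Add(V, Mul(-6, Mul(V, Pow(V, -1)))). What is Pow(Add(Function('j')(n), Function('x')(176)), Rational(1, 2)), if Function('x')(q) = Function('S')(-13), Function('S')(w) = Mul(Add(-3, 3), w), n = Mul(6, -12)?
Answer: Mul(I, Pow(78, Rational(1, 2))) ≈ Mul(8.8318, I)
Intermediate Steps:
n = -72
Function('j')(V) = Add(-6, V) (Function('j')(V) = Add(V, Mul(-6, 1)) = Add(V, -6) = Add(-6, V))
Function('S')(w) = 0 (Function('S')(w) = Mul(0, w) = 0)
Function('x')(q) = 0
Pow(Add(Function('j')(n), Function('x')(176)), Rational(1, 2)) = Pow(Add(Add(-6, -72), 0), Rational(1, 2)) = Pow(Add(-78, 0), Rational(1, 2)) = Pow(-78, Rational(1, 2)) = Mul(I, Pow(78, Rational(1, 2)))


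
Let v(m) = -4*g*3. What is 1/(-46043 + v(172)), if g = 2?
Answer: -1/46067 ≈ -2.1707e-5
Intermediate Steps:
v(m) = -24 (v(m) = -4*2*3 = -8*3 = -24)
1/(-46043 + v(172)) = 1/(-46043 - 24) = 1/(-46067) = -1/46067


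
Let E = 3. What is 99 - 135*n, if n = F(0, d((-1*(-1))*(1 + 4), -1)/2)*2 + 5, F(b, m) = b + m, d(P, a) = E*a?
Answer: -171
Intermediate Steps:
d(P, a) = 3*a
n = 2 (n = (0 + (3*(-1))/2)*2 + 5 = (0 - 3*1/2)*2 + 5 = (0 - 3/2)*2 + 5 = -3/2*2 + 5 = -3 + 5 = 2)
99 - 135*n = 99 - 135*2 = 99 - 270 = -171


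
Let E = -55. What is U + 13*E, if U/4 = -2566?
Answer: -10979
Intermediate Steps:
U = -10264 (U = 4*(-2566) = -10264)
U + 13*E = -10264 + 13*(-55) = -10264 - 715 = -10979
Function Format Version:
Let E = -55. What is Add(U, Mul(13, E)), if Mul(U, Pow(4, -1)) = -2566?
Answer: -10979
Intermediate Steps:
U = -10264 (U = Mul(4, -2566) = -10264)
Add(U, Mul(13, E)) = Add(-10264, Mul(13, -55)) = Add(-10264, -715) = -10979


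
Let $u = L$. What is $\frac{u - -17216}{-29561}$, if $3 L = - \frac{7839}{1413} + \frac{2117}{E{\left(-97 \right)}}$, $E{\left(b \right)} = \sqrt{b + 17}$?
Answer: $- \frac{8107865}{13923231} + \frac{2117 i \sqrt{5}}{1773660} \approx -0.58233 + 0.0026689 i$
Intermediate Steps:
$E{\left(b \right)} = \sqrt{17 + b}$
$L = - \frac{871}{471} - \frac{2117 i \sqrt{5}}{60}$ ($L = \frac{- \frac{7839}{1413} + \frac{2117}{\sqrt{17 - 97}}}{3} = \frac{\left(-7839\right) \frac{1}{1413} + \frac{2117}{\sqrt{-80}}}{3} = \frac{- \frac{871}{157} + \frac{2117}{4 i \sqrt{5}}}{3} = \frac{- \frac{871}{157} + 2117 \left(- \frac{i \sqrt{5}}{20}\right)}{3} = \frac{- \frac{871}{157} - \frac{2117 i \sqrt{5}}{20}}{3} = - \frac{871}{471} - \frac{2117 i \sqrt{5}}{60} \approx -1.8493 - 78.896 i$)
$u = - \frac{871}{471} - \frac{2117 i \sqrt{5}}{60} \approx -1.8493 - 78.896 i$
$\frac{u - -17216}{-29561} = \frac{\left(- \frac{871}{471} - \frac{2117 i \sqrt{5}}{60}\right) - -17216}{-29561} = \left(\left(- \frac{871}{471} - \frac{2117 i \sqrt{5}}{60}\right) + 17216\right) \left(- \frac{1}{29561}\right) = \left(\frac{8107865}{471} - \frac{2117 i \sqrt{5}}{60}\right) \left(- \frac{1}{29561}\right) = - \frac{8107865}{13923231} + \frac{2117 i \sqrt{5}}{1773660}$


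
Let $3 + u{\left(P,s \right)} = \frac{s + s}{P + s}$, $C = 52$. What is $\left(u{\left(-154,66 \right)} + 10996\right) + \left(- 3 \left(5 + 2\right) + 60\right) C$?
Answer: $\frac{26039}{2} \approx 13020.0$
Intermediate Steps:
$u{\left(P,s \right)} = -3 + \frac{2 s}{P + s}$ ($u{\left(P,s \right)} = -3 + \frac{s + s}{P + s} = -3 + \frac{2 s}{P + s}$)
$\left(u{\left(-154,66 \right)} + 10996\right) + \left(- 3 \left(5 + 2\right) + 60\right) C = \left(\frac{\left(-1\right) 66 - -462}{-154 + 66} + 10996\right) + \left(- 3 \left(5 + 2\right) + 60\right) 52 = \left(\frac{-66 + 462}{-88} + 10996\right) + \left(\left(-3\right) 7 + 60\right) 52 = \left(\left(- \frac{1}{88}\right) 396 + 10996\right) + \left(-21 + 60\right) 52 = \left(- \frac{9}{2} + 10996\right) + 39 \cdot 52 = \frac{21983}{2} + 2028 = \frac{26039}{2}$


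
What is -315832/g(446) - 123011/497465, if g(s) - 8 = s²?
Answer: -4126936501/2249039265 ≈ -1.8350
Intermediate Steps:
g(s) = 8 + s²
-315832/g(446) - 123011/497465 = -315832/(8 + 446²) - 123011/497465 = -315832/(8 + 198916) - 123011*1/497465 = -315832/198924 - 123011/497465 = -315832*1/198924 - 123011/497465 = -7178/4521 - 123011/497465 = -4126936501/2249039265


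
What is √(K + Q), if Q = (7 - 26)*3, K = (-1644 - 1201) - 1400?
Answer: 3*I*√478 ≈ 65.59*I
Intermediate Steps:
K = -4245 (K = -2845 - 1400 = -4245)
Q = -57 (Q = -19*3 = -57)
√(K + Q) = √(-4245 - 57) = √(-4302) = 3*I*√478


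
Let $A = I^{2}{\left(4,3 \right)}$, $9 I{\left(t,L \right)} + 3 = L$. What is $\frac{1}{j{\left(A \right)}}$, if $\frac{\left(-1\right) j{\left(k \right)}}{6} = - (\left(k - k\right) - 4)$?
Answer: $- \frac{1}{24} \approx -0.041667$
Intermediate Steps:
$I{\left(t,L \right)} = - \frac{1}{3} + \frac{L}{9}$
$A = 0$ ($A = \left(- \frac{1}{3} + \frac{1}{9} \cdot 3\right)^{2} = \left(- \frac{1}{3} + \frac{1}{3}\right)^{2} = 0^{2} = 0$)
$j{\left(k \right)} = -24$ ($j{\left(k \right)} = - 6 \left(- (\left(k - k\right) - 4)\right) = - 6 \left(- (0 - 4)\right) = - 6 \left(\left(-1\right) \left(-4\right)\right) = \left(-6\right) 4 = -24$)
$\frac{1}{j{\left(A \right)}} = \frac{1}{-24} = - \frac{1}{24}$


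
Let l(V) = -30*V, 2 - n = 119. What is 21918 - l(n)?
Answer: 18408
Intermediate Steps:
n = -117 (n = 2 - 1*119 = 2 - 119 = -117)
21918 - l(n) = 21918 - (-30)*(-117) = 21918 - 1*3510 = 21918 - 3510 = 18408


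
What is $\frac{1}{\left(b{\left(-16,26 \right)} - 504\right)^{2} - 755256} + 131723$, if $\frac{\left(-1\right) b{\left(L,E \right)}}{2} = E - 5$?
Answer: $\frac{60215852219}{457140} \approx 1.3172 \cdot 10^{5}$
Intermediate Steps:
$b{\left(L,E \right)} = 10 - 2 E$ ($b{\left(L,E \right)} = - 2 \left(E - 5\right) = - 2 \left(-5 + E\right) = 10 - 2 E$)
$\frac{1}{\left(b{\left(-16,26 \right)} - 504\right)^{2} - 755256} + 131723 = \frac{1}{\left(\left(10 - 52\right) - 504\right)^{2} - 755256} + 131723 = \frac{1}{\left(-42 - 504\right)^{2} - 755256} + 131723 = \frac{1}{\left(-546\right)^{2} - 755256} + 131723 = \frac{1}{298116 - 755256} + 131723 = \frac{1}{-457140} + 131723 = - \frac{1}{457140} + 131723 = \frac{60215852219}{457140}$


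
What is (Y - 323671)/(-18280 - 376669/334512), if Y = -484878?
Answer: 270469343088/6115256029 ≈ 44.229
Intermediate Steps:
(Y - 323671)/(-18280 - 376669/334512) = (-484878 - 323671)/(-18280 - 376669/334512) = -808549/(-18280 - 376669*1/334512) = -808549/(-18280 - 376669/334512) = -808549/(-6115256029/334512) = -808549*(-334512/6115256029) = 270469343088/6115256029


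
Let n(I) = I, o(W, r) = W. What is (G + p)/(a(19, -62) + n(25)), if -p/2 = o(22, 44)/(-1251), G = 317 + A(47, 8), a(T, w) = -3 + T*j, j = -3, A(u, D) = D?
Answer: -406619/43785 ≈ -9.2867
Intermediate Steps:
a(T, w) = -3 - 3*T (a(T, w) = -3 + T*(-3) = -3 - 3*T)
G = 325 (G = 317 + 8 = 325)
p = 44/1251 (p = -44/(-1251) = -44*(-1)/1251 = -2*(-22/1251) = 44/1251 ≈ 0.035172)
(G + p)/(a(19, -62) + n(25)) = (325 + 44/1251)/((-3 - 3*19) + 25) = 406619/(1251*((-3 - 57) + 25)) = 406619/(1251*(-60 + 25)) = (406619/1251)/(-35) = (406619/1251)*(-1/35) = -406619/43785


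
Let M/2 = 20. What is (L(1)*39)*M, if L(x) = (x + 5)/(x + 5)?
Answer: 1560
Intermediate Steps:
L(x) = 1 (L(x) = (5 + x)/(5 + x) = 1)
M = 40 (M = 2*20 = 40)
(L(1)*39)*M = (1*39)*40 = 39*40 = 1560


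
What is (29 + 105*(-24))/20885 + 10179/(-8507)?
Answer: -233779352/177668695 ≈ -1.3158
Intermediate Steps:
(29 + 105*(-24))/20885 + 10179/(-8507) = (29 - 2520)*(1/20885) + 10179*(-1/8507) = -2491*1/20885 - 10179/8507 = -2491/20885 - 10179/8507 = -233779352/177668695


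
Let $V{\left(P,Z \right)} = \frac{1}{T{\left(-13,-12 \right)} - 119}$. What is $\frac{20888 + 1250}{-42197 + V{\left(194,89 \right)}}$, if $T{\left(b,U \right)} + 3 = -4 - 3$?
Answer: $- \frac{1427901}{2721707} \approx -0.52463$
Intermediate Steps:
$T{\left(b,U \right)} = -10$ ($T{\left(b,U \right)} = -3 - 7 = -10$)
$V{\left(P,Z \right)} = - \frac{1}{129}$ ($V{\left(P,Z \right)} = \frac{1}{-10 - 119} = \frac{1}{-129} = - \frac{1}{129}$)
$\frac{20888 + 1250}{-42197 + V{\left(194,89 \right)}} = \frac{20888 + 1250}{-42197 - \frac{1}{129}} = \frac{22138}{- \frac{5443414}{129}} = 22138 \left(- \frac{129}{5443414}\right) = - \frac{1427901}{2721707}$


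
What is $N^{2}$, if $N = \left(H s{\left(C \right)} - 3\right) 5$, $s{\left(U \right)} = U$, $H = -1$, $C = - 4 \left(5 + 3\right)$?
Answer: $21025$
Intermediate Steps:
$C = -32$ ($C = \left(-4\right) 8 = -32$)
$N = 145$ ($N = \left(\left(-1\right) \left(-32\right) - 3\right) 5 = \left(32 - 3\right) 5 = 29 \cdot 5 = 145$)
$N^{2} = 145^{2} = 21025$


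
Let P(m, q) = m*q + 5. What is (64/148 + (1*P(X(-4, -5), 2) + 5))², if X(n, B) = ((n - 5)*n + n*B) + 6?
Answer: 24740676/1369 ≈ 18072.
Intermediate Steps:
X(n, B) = 6 + B*n + n*(-5 + n) (X(n, B) = ((-5 + n)*n + B*n) + 6 = (n*(-5 + n) + B*n) + 6 = (B*n + n*(-5 + n)) + 6 = 6 + B*n + n*(-5 + n))
P(m, q) = 5 + m*q
(64/148 + (1*P(X(-4, -5), 2) + 5))² = (64/148 + (1*(5 + (6 + (-4)² - 5*(-4) - 5*(-4))*2) + 5))² = (64*(1/148) + (1*(5 + (6 + 16 + 20 + 20)*2) + 5))² = (16/37 + (1*(5 + 62*2) + 5))² = (16/37 + (1*(5 + 124) + 5))² = (16/37 + (1*129 + 5))² = (16/37 + (129 + 5))² = (16/37 + 134)² = (4974/37)² = 24740676/1369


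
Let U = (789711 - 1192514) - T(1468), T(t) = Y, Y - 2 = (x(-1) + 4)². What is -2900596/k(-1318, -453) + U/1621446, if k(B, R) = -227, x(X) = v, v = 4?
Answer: 4703068330553/368068242 ≈ 12778.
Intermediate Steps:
x(X) = 4
Y = 66 (Y = 2 + (4 + 4)² = 2 + 8² = 2 + 64 = 66)
T(t) = 66
U = -402869 (U = (789711 - 1192514) - 1*66 = -402803 - 66 = -402869)
-2900596/k(-1318, -453) + U/1621446 = -2900596/(-227) - 402869/1621446 = -2900596*(-1/227) - 402869*1/1621446 = 2900596/227 - 402869/1621446 = 4703068330553/368068242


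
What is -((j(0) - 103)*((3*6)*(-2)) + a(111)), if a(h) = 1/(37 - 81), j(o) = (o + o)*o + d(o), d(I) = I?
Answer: -163151/44 ≈ -3708.0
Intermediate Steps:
j(o) = o + 2*o² (j(o) = (o + o)*o + o = (2*o)*o + o = 2*o² + o = o + 2*o²)
a(h) = -1/44 (a(h) = 1/(-44) = -1/44)
-((j(0) - 103)*((3*6)*(-2)) + a(111)) = -((0*(1 + 2*0) - 103)*((3*6)*(-2)) - 1/44) = -((0*(1 + 0) - 103)*(18*(-2)) - 1/44) = -((0*1 - 103)*(-36) - 1/44) = -((0 - 103)*(-36) - 1/44) = -(-103*(-36) - 1/44) = -(3708 - 1/44) = -1*163151/44 = -163151/44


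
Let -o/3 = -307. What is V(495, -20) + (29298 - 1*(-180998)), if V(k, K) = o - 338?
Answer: 210879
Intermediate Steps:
o = 921 (o = -3*(-307) = 921)
V(k, K) = 583 (V(k, K) = 921 - 338 = 583)
V(495, -20) + (29298 - 1*(-180998)) = 583 + (29298 - 1*(-180998)) = 583 + (29298 + 180998) = 583 + 210296 = 210879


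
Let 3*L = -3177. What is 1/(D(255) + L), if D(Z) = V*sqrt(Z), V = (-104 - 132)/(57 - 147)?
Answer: -142965/151163227 - 354*sqrt(255)/151163227 ≈ -0.00098316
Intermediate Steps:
L = -1059 (L = (1/3)*(-3177) = -1059)
V = 118/45 (V = -236/(-90) = -236*(-1/90) = 118/45 ≈ 2.6222)
D(Z) = 118*sqrt(Z)/45
1/(D(255) + L) = 1/(118*sqrt(255)/45 - 1059) = 1/(-1059 + 118*sqrt(255)/45)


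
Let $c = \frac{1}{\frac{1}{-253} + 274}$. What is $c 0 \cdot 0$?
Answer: $0$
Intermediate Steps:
$c = \frac{253}{69321}$ ($c = \frac{1}{- \frac{1}{253} + 274} = \frac{1}{\frac{69321}{253}} = \frac{253}{69321} \approx 0.0036497$)
$c 0 \cdot 0 = \frac{253 \cdot 0 \cdot 0}{69321} = \frac{253}{69321} \cdot 0 = 0$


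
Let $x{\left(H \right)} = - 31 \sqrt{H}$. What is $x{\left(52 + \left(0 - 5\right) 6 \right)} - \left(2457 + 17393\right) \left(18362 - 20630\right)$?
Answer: $45019800 - 31 \sqrt{22} \approx 4.502 \cdot 10^{7}$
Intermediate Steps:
$x{\left(52 + \left(0 - 5\right) 6 \right)} - \left(2457 + 17393\right) \left(18362 - 20630\right) = - 31 \sqrt{52 + \left(0 - 5\right) 6} - \left(2457 + 17393\right) \left(18362 - 20630\right) = - 31 \sqrt{52 - 30} - 19850 \left(-2268\right) = - 31 \sqrt{52 - 30} - -45019800 = - 31 \sqrt{22} + 45019800 = 45019800 - 31 \sqrt{22}$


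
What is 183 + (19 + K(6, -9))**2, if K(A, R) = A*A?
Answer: 3208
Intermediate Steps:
K(A, R) = A**2
183 + (19 + K(6, -9))**2 = 183 + (19 + 6**2)**2 = 183 + (19 + 36)**2 = 183 + 55**2 = 183 + 3025 = 3208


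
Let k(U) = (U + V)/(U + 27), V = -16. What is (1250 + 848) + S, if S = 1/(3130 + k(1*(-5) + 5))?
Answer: 177268439/84494 ≈ 2098.0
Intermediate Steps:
k(U) = (-16 + U)/(27 + U) (k(U) = (U - 16)/(U + 27) = (-16 + U)/(27 + U))
S = 27/84494 (S = 1/(3130 + (-16 + (1*(-5) + 5))/(27 + (1*(-5) + 5))) = 1/(3130 + (-16 + (-5 + 5))/(27 + (-5 + 5))) = 1/(3130 + (-16 + 0)/(27 + 0)) = 1/(3130 - 16/27) = 1/(84494/27) = 27/84494 ≈ 0.00031955)
(1250 + 848) + S = (1250 + 848) + 27/84494 = 2098 + 27/84494 = 177268439/84494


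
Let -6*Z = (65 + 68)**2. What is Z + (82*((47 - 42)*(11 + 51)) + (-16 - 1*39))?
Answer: 134501/6 ≈ 22417.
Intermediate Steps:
Z = -17689/6 (Z = -(65 + 68)**2/6 = -1/6*133**2 = -1/6*17689 = -17689/6 ≈ -2948.2)
Z + (82*((47 - 42)*(11 + 51)) + (-16 - 1*39)) = -17689/6 + (82*((47 - 42)*(11 + 51)) + (-16 - 1*39)) = -17689/6 + (82*(5*62) + (-16 - 39)) = -17689/6 + (82*310 - 55) = -17689/6 + (25420 - 55) = -17689/6 + 25365 = 134501/6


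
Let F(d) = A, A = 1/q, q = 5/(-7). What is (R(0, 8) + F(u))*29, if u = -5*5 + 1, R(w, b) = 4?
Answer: 377/5 ≈ 75.400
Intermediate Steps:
q = -5/7 (q = 5*(-⅐) = -5/7 ≈ -0.71429)
A = -7/5 (A = 1/(-5/7) = -7/5 ≈ -1.4000)
u = -24 (u = -25 + 1 = -24)
F(d) = -7/5
(R(0, 8) + F(u))*29 = (4 - 7/5)*29 = (13/5)*29 = 377/5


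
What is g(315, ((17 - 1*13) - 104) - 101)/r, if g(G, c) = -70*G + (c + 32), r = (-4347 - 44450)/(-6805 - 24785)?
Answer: -701898210/48797 ≈ -14384.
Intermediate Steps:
r = 48797/31590 (r = -48797/(-31590) = -48797*(-1/31590) = 48797/31590 ≈ 1.5447)
g(G, c) = 32 + c - 70*G (g(G, c) = -70*G + (32 + c) = 32 + c - 70*G)
g(315, ((17 - 1*13) - 104) - 101)/r = (32 + (((17 - 1*13) - 104) - 101) - 70*315)/(48797/31590) = (32 + (((17 - 13) - 104) - 101) - 22050)*(31590/48797) = (32 + ((4 - 104) - 101) - 22050)*(31590/48797) = (32 + (-100 - 101) - 22050)*(31590/48797) = (32 - 201 - 22050)*(31590/48797) = -22219*31590/48797 = -701898210/48797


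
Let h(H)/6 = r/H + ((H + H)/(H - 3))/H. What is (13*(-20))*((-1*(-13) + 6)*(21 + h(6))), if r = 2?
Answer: -133380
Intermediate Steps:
h(H) = 12/H + 12/(-3 + H) (h(H) = 6*(2/H + ((H + H)/(H - 3))/H) = 6*(2/H + ((2*H)/(-3 + H))/H) = 6*(2/H + (2*H/(-3 + H))/H) = 6*(2/H + 2/(-3 + H)) = 12/H + 12/(-3 + H))
(13*(-20))*((-1*(-13) + 6)*(21 + h(6))) = (13*(-20))*((-1*(-13) + 6)*(21 + 12*(-3 + 2*6)/(6*(-3 + 6)))) = -260*(13 + 6)*(21 + 12*(1/6)*(-3 + 12)/3) = -4940*(21 + 12*(1/6)*(1/3)*9) = -4940*(21 + 6) = -4940*27 = -260*513 = -133380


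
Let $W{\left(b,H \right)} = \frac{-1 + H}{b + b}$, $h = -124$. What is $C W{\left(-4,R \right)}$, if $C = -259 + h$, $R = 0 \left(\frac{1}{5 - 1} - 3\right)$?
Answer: $- \frac{383}{8} \approx -47.875$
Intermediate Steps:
$R = 0$ ($R = 0 \left(\frac{1}{4} - 3\right) = 0 \left(- \frac{11}{4}\right) = 0$)
$W{\left(b,H \right)} = \frac{-1 + H}{2 b}$
$C = -383$ ($C = -259 - 124 = -383$)
$C W{\left(-4,R \right)} = - 383 \frac{-1 + 0}{2 \left(-4\right)} = - 383 \cdot \frac{1}{2} \left(- \frac{1}{4}\right) \left(-1\right) = \left(-383\right) \frac{1}{8} = - \frac{383}{8}$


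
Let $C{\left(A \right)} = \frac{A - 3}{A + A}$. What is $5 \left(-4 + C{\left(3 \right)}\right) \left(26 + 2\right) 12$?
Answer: $-6720$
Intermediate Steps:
$C{\left(A \right)} = \frac{-3 + A}{2 A}$
$5 \left(-4 + C{\left(3 \right)}\right) \left(26 + 2\right) 12 = 5 \left(-4 + \frac{-3 + 3}{2 \cdot 3}\right) \left(26 + 2\right) 12 = 5 \left(-4 + \frac{1}{2} \cdot \frac{1}{3} \cdot 0\right) 28 \cdot 12 = 5 \left(-4 + 0\right) 28 \cdot 12 = 5 \left(-4\right) 28 \cdot 12 = \left(-20\right) 28 \cdot 12 = \left(-560\right) 12 = -6720$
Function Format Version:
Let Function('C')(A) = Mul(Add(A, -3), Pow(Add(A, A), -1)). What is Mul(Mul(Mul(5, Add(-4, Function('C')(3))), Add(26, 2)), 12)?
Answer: -6720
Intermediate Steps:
Function('C')(A) = Mul(Rational(1, 2), Pow(A, -1), Add(-3, A)) (Function('C')(A) = Mul(Add(-3, A), Pow(Mul(2, A), -1)) = Mul(Add(-3, A), Mul(Rational(1, 2), Pow(A, -1))) = Mul(Rational(1, 2), Pow(A, -1), Add(-3, A)))
Mul(Mul(Mul(5, Add(-4, Function('C')(3))), Add(26, 2)), 12) = Mul(Mul(Mul(5, Add(-4, Mul(Rational(1, 2), Pow(3, -1), Add(-3, 3)))), Add(26, 2)), 12) = Mul(Mul(Mul(5, Add(-4, Mul(Rational(1, 2), Rational(1, 3), 0))), 28), 12) = Mul(Mul(Mul(5, Add(-4, 0)), 28), 12) = Mul(Mul(Mul(5, -4), 28), 12) = Mul(Mul(-20, 28), 12) = Mul(-560, 12) = -6720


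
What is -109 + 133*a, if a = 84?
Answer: 11063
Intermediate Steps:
-109 + 133*a = -109 + 133*84 = -109 + 11172 = 11063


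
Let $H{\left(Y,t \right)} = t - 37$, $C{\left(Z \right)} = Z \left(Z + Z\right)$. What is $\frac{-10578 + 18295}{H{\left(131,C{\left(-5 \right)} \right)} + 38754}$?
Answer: $\frac{7717}{38767} \approx 0.19906$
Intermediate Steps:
$C{\left(Z \right)} = 2 Z^{2}$ ($C{\left(Z \right)} = Z 2 Z = 2 Z^{2}$)
$H{\left(Y,t \right)} = -37 + t$
$\frac{-10578 + 18295}{H{\left(131,C{\left(-5 \right)} \right)} + 38754} = \frac{-10578 + 18295}{\left(-37 + 2 \left(-5\right)^{2}\right) + 38754} = \frac{7717}{\left(-37 + 2 \cdot 25\right) + 38754} = \frac{7717}{\left(-37 + 50\right) + 38754} = \frac{7717}{13 + 38754} = \frac{7717}{38767}$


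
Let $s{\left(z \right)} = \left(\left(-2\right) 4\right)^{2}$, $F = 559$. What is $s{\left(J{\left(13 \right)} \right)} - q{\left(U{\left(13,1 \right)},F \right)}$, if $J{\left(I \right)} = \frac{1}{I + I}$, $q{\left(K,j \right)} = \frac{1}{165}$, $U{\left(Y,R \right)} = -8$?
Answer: $\frac{10559}{165} \approx 63.994$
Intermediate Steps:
$q{\left(K,j \right)} = \frac{1}{165}$
$J{\left(I \right)} = \frac{1}{2 I}$
$s{\left(z \right)} = 64$ ($s{\left(z \right)} = \left(-8\right)^{2} = 64$)
$s{\left(J{\left(13 \right)} \right)} - q{\left(U{\left(13,1 \right)},F \right)} = 64 - \frac{1}{165} = \frac{10559}{165}$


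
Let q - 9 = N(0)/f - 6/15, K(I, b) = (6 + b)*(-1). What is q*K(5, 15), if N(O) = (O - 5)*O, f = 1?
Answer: -903/5 ≈ -180.60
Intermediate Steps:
N(O) = O*(-5 + O) (N(O) = (-5 + O)*O = O*(-5 + O))
K(I, b) = -6 - b
q = 43/5 (q = 9 + ((0*(-5 + 0))/1 - 6/15) = 9 + ((0*(-5))*1 - 6*1/15) = 9 + (0*1 - 2/5) = 9 + (0 - 2/5) = 9 - 2/5 = 43/5 ≈ 8.6000)
q*K(5, 15) = 43*(-6 - 1*15)/5 = 43*(-6 - 15)/5 = (43/5)*(-21) = -903/5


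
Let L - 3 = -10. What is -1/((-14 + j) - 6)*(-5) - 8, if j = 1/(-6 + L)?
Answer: -2153/261 ≈ -8.2490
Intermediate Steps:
L = -7 (L = 3 - 10 = -7)
j = -1/13 (j = 1/(-6 - 7) = 1/(-13) = -1/13 ≈ -0.076923)
-1/((-14 + j) - 6)*(-5) - 8 = -1/((-14 - 1/13) - 6)*(-5) - 8 = -1/(-183/13 - 6)*(-5) - 8 = -1/(-261/13)*(-5) - 8 = -1*(-13/261)*(-5) - 8 = (13/261)*(-5) - 8 = -65/261 - 8 = -2153/261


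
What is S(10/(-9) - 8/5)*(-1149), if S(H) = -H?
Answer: -46726/15 ≈ -3115.1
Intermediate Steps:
S(10/(-9) - 8/5)*(-1149) = -(10/(-9) - 8/5)*(-1149) = -(10*(-⅑) - 8*⅕)*(-1149) = -(-10/9 - 8/5)*(-1149) = -1*(-122/45)*(-1149) = (122/45)*(-1149) = -46726/15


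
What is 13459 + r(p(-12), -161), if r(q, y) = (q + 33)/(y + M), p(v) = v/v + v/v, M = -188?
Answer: 4697156/349 ≈ 13459.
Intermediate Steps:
p(v) = 2 (p(v) = 1 + 1 = 2)
r(q, y) = (33 + q)/(-188 + y) (r(q, y) = (q + 33)/(y - 188) = (33 + q)/(-188 + y))
13459 + r(p(-12), -161) = 13459 + (33 + 2)/(-188 - 161) = 13459 + 35/(-349) = 13459 - 1/349*35 = 13459 - 35/349 = 4697156/349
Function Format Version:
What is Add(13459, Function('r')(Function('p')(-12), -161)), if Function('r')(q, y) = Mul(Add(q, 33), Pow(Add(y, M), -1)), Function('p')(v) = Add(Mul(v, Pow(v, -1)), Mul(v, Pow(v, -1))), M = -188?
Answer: Rational(4697156, 349) ≈ 13459.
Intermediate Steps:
Function('p')(v) = 2 (Function('p')(v) = Add(1, 1) = 2)
Function('r')(q, y) = Mul(Pow(Add(-188, y), -1), Add(33, q)) (Function('r')(q, y) = Mul(Add(q, 33), Pow(Add(y, -188), -1)) = Mul(Add(33, q), Pow(Add(-188, y), -1)) = Mul(Pow(Add(-188, y), -1), Add(33, q)))
Add(13459, Function('r')(Function('p')(-12), -161)) = Add(13459, Mul(Pow(Add(-188, -161), -1), Add(33, 2))) = Add(13459, Mul(Pow(-349, -1), 35)) = Add(13459, Mul(Rational(-1, 349), 35)) = Add(13459, Rational(-35, 349)) = Rational(4697156, 349)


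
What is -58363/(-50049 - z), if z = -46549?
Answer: 58363/3500 ≈ 16.675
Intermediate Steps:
-58363/(-50049 - z) = -58363/(-50049 - 1*(-46549)) = -58363/(-50049 + 46549) = -58363/(-3500) = -58363*(-1/3500) = 58363/3500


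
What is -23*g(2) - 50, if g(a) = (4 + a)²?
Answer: -878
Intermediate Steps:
-23*g(2) - 50 = -23*(4 + 2)² - 50 = -23*6² - 50 = -23*36 - 50 = -828 - 50 = -878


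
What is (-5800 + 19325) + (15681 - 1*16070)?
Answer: 13136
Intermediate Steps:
(-5800 + 19325) + (15681 - 1*16070) = 13525 + (15681 - 16070) = 13525 - 389 = 13136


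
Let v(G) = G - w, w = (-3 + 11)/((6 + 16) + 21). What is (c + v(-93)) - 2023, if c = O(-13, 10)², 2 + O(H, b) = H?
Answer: -81321/43 ≈ -1891.2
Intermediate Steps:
O(H, b) = -2 + H
c = 225 (c = (-2 - 13)² = (-15)² = 225)
w = 8/43 (w = 8/(22 + 21) = 8/43 ≈ 0.18605)
v(G) = -8/43 + G (v(G) = G - 1*8/43 = G - 8/43 = -8/43 + G)
(c + v(-93)) - 2023 = (225 + (-8/43 - 93)) - 2023 = (225 - 4007/43) - 2023 = 5668/43 - 2023 = -81321/43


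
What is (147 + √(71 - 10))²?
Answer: (147 + √61)² ≈ 23966.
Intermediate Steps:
(147 + √(71 - 10))² = (147 + √61)²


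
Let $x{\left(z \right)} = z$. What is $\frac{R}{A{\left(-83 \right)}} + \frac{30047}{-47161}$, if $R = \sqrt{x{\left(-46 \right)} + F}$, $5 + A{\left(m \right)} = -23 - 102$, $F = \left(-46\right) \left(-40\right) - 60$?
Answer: $- \frac{30047}{47161} - \frac{17 \sqrt{6}}{130} \approx -0.95743$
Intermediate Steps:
$F = 1780$ ($F = 1840 - 60 = 1780$)
$A{\left(m \right)} = -130$ ($A{\left(m \right)} = -5 - 125 = -130$)
$R = 17 \sqrt{6}$ ($R = \sqrt{-46 + 1780} = \sqrt{1734} = 17 \sqrt{6} \approx 41.641$)
$\frac{R}{A{\left(-83 \right)}} + \frac{30047}{-47161} = \frac{17 \sqrt{6}}{-130} + \frac{30047}{-47161} = 17 \sqrt{6} \left(- \frac{1}{130}\right) + 30047 \left(- \frac{1}{47161}\right) = - \frac{17 \sqrt{6}}{130} - \frac{30047}{47161} = - \frac{30047}{47161} - \frac{17 \sqrt{6}}{130}$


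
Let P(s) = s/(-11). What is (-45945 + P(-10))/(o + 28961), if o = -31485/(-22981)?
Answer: -11614252685/7321426486 ≈ -1.5863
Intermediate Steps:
P(s) = -s/11 (P(s) = s*(-1/11) = -s/11)
o = 31485/22981 (o = -31485*(-1/22981) = 31485/22981 ≈ 1.3700)
(-45945 + P(-10))/(o + 28961) = (-45945 - 1/11*(-10))/(31485/22981 + 28961) = (-45945 + 10/11)/(665584226/22981) = -505385/11*22981/665584226 = -11614252685/7321426486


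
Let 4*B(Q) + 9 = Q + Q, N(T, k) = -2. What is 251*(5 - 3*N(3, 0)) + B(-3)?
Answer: 11029/4 ≈ 2757.3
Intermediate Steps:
B(Q) = -9/4 + Q/2 (B(Q) = -9/4 + (Q + Q)/4 = -9/4 + (2*Q)/4 = -9/4 + Q/2)
251*(5 - 3*N(3, 0)) + B(-3) = 251*(5 - 3*(-2)) + (-9/4 + (1/2)*(-3)) = 251*(5 + 6) + (-9/4 - 3/2) = 251*11 - 15/4 = 2761 - 15/4 = 11029/4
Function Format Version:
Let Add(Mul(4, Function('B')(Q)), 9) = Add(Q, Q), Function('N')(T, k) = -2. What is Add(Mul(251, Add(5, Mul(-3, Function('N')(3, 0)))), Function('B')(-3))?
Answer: Rational(11029, 4) ≈ 2757.3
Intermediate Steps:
Function('B')(Q) = Add(Rational(-9, 4), Mul(Rational(1, 2), Q)) (Function('B')(Q) = Add(Rational(-9, 4), Mul(Rational(1, 4), Add(Q, Q))) = Add(Rational(-9, 4), Mul(Rational(1, 4), Mul(2, Q))) = Add(Rational(-9, 4), Mul(Rational(1, 2), Q)))
Add(Mul(251, Add(5, Mul(-3, Function('N')(3, 0)))), Function('B')(-3)) = Add(Mul(251, Add(5, Mul(-3, -2))), Add(Rational(-9, 4), Mul(Rational(1, 2), -3))) = Add(Mul(251, Add(5, 6)), Add(Rational(-9, 4), Rational(-3, 2))) = Add(Mul(251, 11), Rational(-15, 4)) = Add(2761, Rational(-15, 4)) = Rational(11029, 4)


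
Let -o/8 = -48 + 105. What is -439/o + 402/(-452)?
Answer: 3779/51528 ≈ 0.073339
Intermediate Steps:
o = -456 (o = -8*(-48 + 105) = -8*57 = -456)
-439/o + 402/(-452) = -439/(-456) + 402/(-452) = -439*(-1/456) + 402*(-1/452) = 439/456 - 201/226 = 3779/51528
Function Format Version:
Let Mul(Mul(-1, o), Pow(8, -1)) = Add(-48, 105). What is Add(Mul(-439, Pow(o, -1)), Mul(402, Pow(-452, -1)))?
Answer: Rational(3779, 51528) ≈ 0.073339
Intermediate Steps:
o = -456 (o = Mul(-8, Add(-48, 105)) = Mul(-8, 57) = -456)
Add(Mul(-439, Pow(o, -1)), Mul(402, Pow(-452, -1))) = Add(Mul(-439, Pow(-456, -1)), Mul(402, Pow(-452, -1))) = Add(Mul(-439, Rational(-1, 456)), Mul(402, Rational(-1, 452))) = Add(Rational(439, 456), Rational(-201, 226)) = Rational(3779, 51528)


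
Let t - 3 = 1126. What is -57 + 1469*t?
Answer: 1658444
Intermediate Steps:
t = 1129 (t = 3 + 1126 = 1129)
-57 + 1469*t = -57 + 1469*1129 = -57 + 1658501 = 1658444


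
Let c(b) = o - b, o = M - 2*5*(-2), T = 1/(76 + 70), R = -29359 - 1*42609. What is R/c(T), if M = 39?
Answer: -10507328/8613 ≈ -1219.9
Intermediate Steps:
R = -71968 (R = -29359 - 42609 = -71968)
T = 1/146 ≈ 0.0068493
o = 59 (o = 39 - 2*5*(-2) = 39 - 10*(-2) = 39 - 1*(-20) = 39 + 20 = 59)
c(b) = 59 - b
R/c(T) = -71968/(59 - 1*1/146) = -71968/(59 - 1/146) = -71968/8613/146 = -71968*146/8613 = -10507328/8613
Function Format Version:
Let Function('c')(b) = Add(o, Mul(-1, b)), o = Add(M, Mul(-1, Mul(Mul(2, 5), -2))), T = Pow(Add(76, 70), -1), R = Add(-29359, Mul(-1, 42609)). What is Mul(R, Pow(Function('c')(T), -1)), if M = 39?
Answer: Rational(-10507328, 8613) ≈ -1219.9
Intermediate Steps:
R = -71968 (R = Add(-29359, -42609) = -71968)
T = Rational(1, 146) (T = Pow(146, -1) = Rational(1, 146) ≈ 0.0068493)
o = 59 (o = Add(39, Mul(-1, Mul(Mul(2, 5), -2))) = Add(39, Mul(-1, Mul(10, -2))) = Add(39, Mul(-1, -20)) = Add(39, 20) = 59)
Function('c')(b) = Add(59, Mul(-1, b))
Mul(R, Pow(Function('c')(T), -1)) = Mul(-71968, Pow(Add(59, Mul(-1, Rational(1, 146))), -1)) = Mul(-71968, Pow(Add(59, Rational(-1, 146)), -1)) = Mul(-71968, Pow(Rational(8613, 146), -1)) = Mul(-71968, Rational(146, 8613)) = Rational(-10507328, 8613)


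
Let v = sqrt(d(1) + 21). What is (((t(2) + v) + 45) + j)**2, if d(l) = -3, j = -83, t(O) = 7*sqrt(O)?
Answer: 1644 - 760*sqrt(2) ≈ 569.20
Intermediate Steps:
v = 3*sqrt(2) (v = sqrt(-3 + 21) = sqrt(18) = 3*sqrt(2) ≈ 4.2426)
(((t(2) + v) + 45) + j)**2 = (((7*sqrt(2) + 3*sqrt(2)) + 45) - 83)**2 = ((10*sqrt(2) + 45) - 83)**2 = ((45 + 10*sqrt(2)) - 83)**2 = (-38 + 10*sqrt(2))**2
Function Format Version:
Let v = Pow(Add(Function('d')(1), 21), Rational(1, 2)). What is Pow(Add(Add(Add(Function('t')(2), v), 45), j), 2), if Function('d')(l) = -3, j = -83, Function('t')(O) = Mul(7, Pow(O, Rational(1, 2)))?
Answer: Add(1644, Mul(-760, Pow(2, Rational(1, 2)))) ≈ 569.20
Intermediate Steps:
v = Mul(3, Pow(2, Rational(1, 2))) (v = Pow(Add(-3, 21), Rational(1, 2)) = Pow(18, Rational(1, 2)) = Mul(3, Pow(2, Rational(1, 2))) ≈ 4.2426)
Pow(Add(Add(Add(Function('t')(2), v), 45), j), 2) = Pow(Add(Add(Add(Mul(7, Pow(2, Rational(1, 2))), Mul(3, Pow(2, Rational(1, 2)))), 45), -83), 2) = Pow(Add(Add(Mul(10, Pow(2, Rational(1, 2))), 45), -83), 2) = Pow(Add(Add(45, Mul(10, Pow(2, Rational(1, 2)))), -83), 2) = Pow(Add(-38, Mul(10, Pow(2, Rational(1, 2)))), 2)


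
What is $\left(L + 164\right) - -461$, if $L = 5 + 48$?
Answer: $678$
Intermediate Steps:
$L = 53$
$\left(L + 164\right) - -461 = \left(53 + 164\right) - -461 = 217 + 461 = 678$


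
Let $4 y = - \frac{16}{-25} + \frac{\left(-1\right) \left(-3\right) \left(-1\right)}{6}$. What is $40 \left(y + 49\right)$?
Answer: $\frac{9807}{5} \approx 1961.4$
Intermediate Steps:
$y = \frac{7}{200}$ ($y = \frac{- \frac{16}{-25} + \frac{\left(-1\right) \left(-3\right) \left(-1\right)}{6}}{4} = \frac{\left(-16\right) \left(- \frac{1}{25}\right) + 3 \left(-1\right) \frac{1}{6}}{4} = \frac{\frac{16}{25} - \frac{1}{2}}{4} = \frac{1}{4} \cdot \frac{7}{50} = \frac{7}{200} \approx 0.035$)
$40 \left(y + 49\right) = 40 \left(\frac{7}{200} + 49\right) = 40 \cdot \frac{9807}{200} = \frac{9807}{5}$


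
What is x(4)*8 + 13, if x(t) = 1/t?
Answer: 15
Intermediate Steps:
x(4)*8 + 13 = 8/4 + 13 = (¼)*8 + 13 = 2 + 13 = 15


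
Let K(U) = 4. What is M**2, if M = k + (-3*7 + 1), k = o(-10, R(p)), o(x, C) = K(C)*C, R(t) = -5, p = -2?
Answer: 1600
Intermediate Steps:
o(x, C) = 4*C
k = -20 (k = 4*(-5) = -20)
M = -40 (M = -20 + (-3*7 + 1) = -20 + (-21 + 1) = -20 - 20 = -40)
M**2 = (-40)**2 = 1600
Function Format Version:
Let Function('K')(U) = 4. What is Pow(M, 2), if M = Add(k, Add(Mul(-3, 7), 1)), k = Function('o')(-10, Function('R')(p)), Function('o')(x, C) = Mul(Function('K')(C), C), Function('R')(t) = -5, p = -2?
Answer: 1600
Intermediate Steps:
Function('o')(x, C) = Mul(4, C)
k = -20 (k = Mul(4, -5) = -20)
M = -40 (M = Add(-20, Add(Mul(-3, 7), 1)) = Add(-20, Add(-21, 1)) = Add(-20, -20) = -40)
Pow(M, 2) = Pow(-40, 2) = 1600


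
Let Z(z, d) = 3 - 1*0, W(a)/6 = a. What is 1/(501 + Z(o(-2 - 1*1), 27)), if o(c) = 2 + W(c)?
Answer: 1/504 ≈ 0.0019841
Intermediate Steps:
W(a) = 6*a
o(c) = 2 + 6*c
Z(z, d) = 3 (Z(z, d) = 3 + 0 = 3)
1/(501 + Z(o(-2 - 1*1), 27)) = 1/(501 + 3) = 1/504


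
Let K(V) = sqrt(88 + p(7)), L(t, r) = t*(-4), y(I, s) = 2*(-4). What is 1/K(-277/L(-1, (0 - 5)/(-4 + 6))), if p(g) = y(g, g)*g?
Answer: sqrt(2)/8 ≈ 0.17678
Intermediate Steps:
y(I, s) = -8
L(t, r) = -4*t
p(g) = -8*g
K(V) = 4*sqrt(2) (K(V) = sqrt(88 - 8*7) = sqrt(88 - 56) = sqrt(32) = 4*sqrt(2))
1/K(-277/L(-1, (0 - 5)/(-4 + 6))) = 1/(4*sqrt(2)) = sqrt(2)/8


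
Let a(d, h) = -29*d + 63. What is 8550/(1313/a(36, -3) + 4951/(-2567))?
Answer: -10765420425/4113701 ≈ -2617.0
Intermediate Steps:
a(d, h) = 63 - 29*d
8550/(1313/a(36, -3) + 4951/(-2567)) = 8550/(1313/(63 - 29*36) + 4951/(-2567)) = 8550/(1313/(63 - 1044) + 4951*(-1/2567)) = 8550/(1313/(-981) - 4951/2567) = 8550/(1313*(-1/981) - 4951/2567) = 8550/(-1313/981 - 4951/2567) = 8550/(-8227402/2518227) = 8550*(-2518227/8227402) = -10765420425/4113701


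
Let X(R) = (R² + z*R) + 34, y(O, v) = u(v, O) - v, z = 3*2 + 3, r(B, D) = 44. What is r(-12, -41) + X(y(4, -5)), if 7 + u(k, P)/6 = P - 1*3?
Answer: 760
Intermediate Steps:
u(k, P) = -60 + 6*P (u(k, P) = -42 + 6*(P - 1*3) = -42 + 6*(P - 3) = -42 + 6*(-3 + P) = -42 + (-18 + 6*P) = -60 + 6*P)
z = 9 (z = 6 + 3 = 9)
y(O, v) = -60 - v + 6*O (y(O, v) = (-60 + 6*O) - v = -60 - v + 6*O)
X(R) = 34 + R² + 9*R (X(R) = (R² + 9*R) + 34 = 34 + R² + 9*R)
r(-12, -41) + X(y(4, -5)) = 44 + (34 + (-60 - 1*(-5) + 6*4)² + 9*(-60 - 1*(-5) + 6*4)) = 44 + (34 + (-60 + 5 + 24)² + 9*(-60 + 5 + 24)) = 44 + (34 + (-31)² + 9*(-31)) = 44 + (34 + 961 - 279) = 44 + 716 = 760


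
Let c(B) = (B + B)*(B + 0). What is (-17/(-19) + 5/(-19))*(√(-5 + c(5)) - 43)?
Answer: -516/19 + 36*√5/19 ≈ -22.921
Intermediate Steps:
c(B) = 2*B² (c(B) = (2*B)*B = 2*B²)
(-17/(-19) + 5/(-19))*(√(-5 + c(5)) - 43) = (-17/(-19) + 5/(-19))*(√(-5 + 2*5²) - 43) = (-17*(-1/19) + 5*(-1/19))*(√(-5 + 2*25) - 43) = (17/19 - 5/19)*(√(-5 + 50) - 43) = 12*(√45 - 43)/19 = 12*(3*√5 - 43)/19 = 12*(-43 + 3*√5)/19 = -516/19 + 36*√5/19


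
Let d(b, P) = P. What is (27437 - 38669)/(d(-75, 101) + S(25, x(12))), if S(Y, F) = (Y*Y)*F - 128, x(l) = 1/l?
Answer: -134784/301 ≈ -447.79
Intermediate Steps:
S(Y, F) = -128 + F*Y² (S(Y, F) = Y²*F - 128 = F*Y² - 128 = -128 + F*Y²)
(27437 - 38669)/(d(-75, 101) + S(25, x(12))) = (27437 - 38669)/(101 + (-128 + 25²/12)) = -11232/(101 + (-128 + (1/12)*625)) = -11232/(101 + (-128 + 625/12)) = -11232/(101 - 911/12) = -11232/301/12 = -11232*12/301 = -134784/301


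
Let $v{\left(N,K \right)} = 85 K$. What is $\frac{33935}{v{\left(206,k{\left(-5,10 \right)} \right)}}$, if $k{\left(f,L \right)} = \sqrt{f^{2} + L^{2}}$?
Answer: $\frac{6787 \sqrt{5}}{425} \approx 35.709$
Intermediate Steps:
$k{\left(f,L \right)} = \sqrt{L^{2} + f^{2}}$
$\frac{33935}{v{\left(206,k{\left(-5,10 \right)} \right)}} = \frac{33935}{85 \sqrt{10^{2} + \left(-5\right)^{2}}} = \frac{33935}{85 \sqrt{100 + 25}} = \frac{33935}{85 \sqrt{125}} = \frac{33935}{85 \cdot 5 \sqrt{5}} = \frac{33935}{425 \sqrt{5}} = 33935 \frac{\sqrt{5}}{2125} = \frac{6787 \sqrt{5}}{425}$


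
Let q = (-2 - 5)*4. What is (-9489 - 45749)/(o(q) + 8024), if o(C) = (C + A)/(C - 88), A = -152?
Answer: -1601902/232741 ≈ -6.8828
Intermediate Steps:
q = -28 (q = -7*4 = -28)
o(C) = (-152 + C)/(-88 + C) (o(C) = (C - 152)/(C - 88) = (-152 + C)/(-88 + C))
(-9489 - 45749)/(o(q) + 8024) = (-9489 - 45749)/((-152 - 28)/(-88 - 28) + 8024) = -55238/(-180/(-116) + 8024) = -55238/(-1/116*(-180) + 8024) = -55238/(45/29 + 8024) = -55238/232741/29 = -55238*29/232741 = -1601902/232741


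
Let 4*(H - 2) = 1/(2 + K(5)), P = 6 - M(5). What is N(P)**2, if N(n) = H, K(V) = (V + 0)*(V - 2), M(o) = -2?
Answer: 18769/4624 ≈ 4.0590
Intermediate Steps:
K(V) = V*(-2 + V)
P = 8 (P = 6 - 1*(-2) = 6 + 2 = 8)
H = 137/68 (H = 2 + 1/(4*(2 + 5*(-2 + 5))) = 2 + 1/(4*(2 + 5*3)) = 2 + 1/(4*(2 + 15)) = 2 + (1/4)/17 = 2 + (1/4)*(1/17) = 2 + 1/68 = 137/68 ≈ 2.0147)
N(n) = 137/68
N(P)**2 = (137/68)**2 = 18769/4624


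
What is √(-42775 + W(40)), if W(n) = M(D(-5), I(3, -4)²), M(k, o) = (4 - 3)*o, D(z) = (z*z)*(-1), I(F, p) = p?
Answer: 3*I*√4751 ≈ 206.78*I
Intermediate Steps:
D(z) = -z² (D(z) = z²*(-1) = -z²)
M(k, o) = o (M(k, o) = 1*o = o)
W(n) = 16 (W(n) = (-4)² = 16)
√(-42775 + W(40)) = √(-42775 + 16) = √(-42759) = 3*I*√4751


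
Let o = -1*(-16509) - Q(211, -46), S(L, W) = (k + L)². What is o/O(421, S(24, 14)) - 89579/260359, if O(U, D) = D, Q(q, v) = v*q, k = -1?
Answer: 6777923894/137729911 ≈ 49.212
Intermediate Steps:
Q(q, v) = q*v
S(L, W) = (-1 + L)²
o = 26215 (o = -1*(-16509) - 211*(-46) = 16509 - 1*(-9706) = 16509 + 9706 = 26215)
o/O(421, S(24, 14)) - 89579/260359 = 26215/((-1 + 24)²) - 89579/260359 = 26215/(23²) - 89579*1/260359 = 26215/529 - 89579/260359 = 6777923894/137729911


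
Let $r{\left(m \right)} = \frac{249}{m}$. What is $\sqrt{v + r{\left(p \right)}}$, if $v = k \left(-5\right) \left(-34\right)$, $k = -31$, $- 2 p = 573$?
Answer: $\frac{4 i \sqrt{12017911}}{191} \approx 72.601 i$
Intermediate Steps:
$p = - \frac{573}{2}$ ($p = \left(- \frac{1}{2}\right) 573 = - \frac{573}{2} \approx -286.5$)
$v = -5270$ ($v = \left(-31\right) \left(-5\right) \left(-34\right) = 155 \left(-34\right) = -5270$)
$\sqrt{v + r{\left(p \right)}} = \sqrt{-5270 + \frac{249}{- \frac{573}{2}}} = \sqrt{-5270 + 249 \left(- \frac{2}{573}\right)} = \sqrt{-5270 - \frac{166}{191}} = \sqrt{- \frac{1006736}{191}} = \frac{4 i \sqrt{12017911}}{191}$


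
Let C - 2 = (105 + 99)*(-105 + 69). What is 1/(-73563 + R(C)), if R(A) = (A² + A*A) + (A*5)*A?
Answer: 1/377261185 ≈ 2.6507e-9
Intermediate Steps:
C = -7342 (C = 2 + (105 + 99)*(-105 + 69) = 2 + 204*(-36) = 2 - 7344 = -7342)
R(A) = 7*A² (R(A) = (A² + A²) + (5*A)*A = 2*A² + 5*A² = 7*A²)
1/(-73563 + R(C)) = 1/(-73563 + 7*(-7342)²) = 1/(-73563 + 7*53904964) = 1/(-73563 + 377334748) = 1/377261185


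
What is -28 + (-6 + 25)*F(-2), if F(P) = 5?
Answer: 67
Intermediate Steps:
-28 + (-6 + 25)*F(-2) = -28 + (-6 + 25)*5 = -28 + 19*5 = -28 + 95 = 67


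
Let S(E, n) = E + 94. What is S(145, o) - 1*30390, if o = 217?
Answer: -30151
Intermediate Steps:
S(E, n) = 94 + E
S(145, o) - 1*30390 = (94 + 145) - 1*30390 = 239 - 30390 = -30151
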